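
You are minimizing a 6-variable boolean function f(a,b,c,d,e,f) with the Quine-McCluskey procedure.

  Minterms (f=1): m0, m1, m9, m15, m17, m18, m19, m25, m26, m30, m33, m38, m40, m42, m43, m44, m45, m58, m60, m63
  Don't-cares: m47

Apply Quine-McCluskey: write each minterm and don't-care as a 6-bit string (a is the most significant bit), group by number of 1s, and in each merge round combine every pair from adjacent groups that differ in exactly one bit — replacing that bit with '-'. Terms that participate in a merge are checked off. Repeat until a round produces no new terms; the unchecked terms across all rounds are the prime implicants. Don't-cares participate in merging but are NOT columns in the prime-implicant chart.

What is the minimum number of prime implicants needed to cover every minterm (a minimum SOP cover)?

13

size-2^0 implicants → 000000(✓)  000001(✓)  001001(✓)  001111(✓)  010001(✓)  010010(✓)  010011(✓)  011001(✓)  011010(✓)  011110(✓)  100001(✓)  100110  101000(✓)  101010(✓)  101011(✓)  101100(✓)  101101(✓)  101111(✓)  111010(✓)  111100(✓)  111111(✓)
size-2^1 implicants → -00001  -01111  -11010  0-0001(✓)  0-1001(✓)  00-001(✓)  00000-  01-001(✓)  01-010  0100-1  01001-  011-10  1-1010  1-1100  1-1111  101-00  101-11  1010-0  10101-  1011-1  10110-
size-2^2 implicants → 0--001
Unchecked terms (primes): -00001, -01111, -11010, 0--001, 00000-, 01-010, 0100-1, 01001-, 011-10, 1-1010, 1-1100, 1-1111, 100110, 101-00, 101-11, 1010-0, 10101-, 1011-1, 10110-
Minterm coverage:
  m0 ⊆ 00000- [E]
  m1 ⊆ -00001,0--001,00000-
  m9 ⊆ 0--001 [E]
  m15 ⊆ -01111 [E]
  m17 ⊆ 0--001,0100-1
  m18 ⊆ 01-010,01001-
  m19 ⊆ 0100-1,01001-
  m25 ⊆ 0--001 [E]
  m26 ⊆ -11010,01-010,011-10
  m30 ⊆ 011-10 [E]
  m33 ⊆ -00001 [E]
  m38 ⊆ 100110 [E]
  m40 ⊆ 101-00,1010-0
  m42 ⊆ 1-1010,1010-0,10101-
  m43 ⊆ 101-11,10101-
  m44 ⊆ 1-1100,101-00,10110-
  m45 ⊆ 1011-1,10110-
  m58 ⊆ -11010,1-1010
  m60 ⊆ 1-1100 [E]
  m63 ⊆ 1-1111 [E]
E = {-00001, -01111, 0--001, 00000-, 011-10, 1-1100, 1-1111, 100110}
Petrick residual → -11010, 01001-, 101-00, 10101-, 1011-1
Cover = b'c'd'e'f + b'cdef + bcd'ef' + a'd'e'f + a'b'c'd'e' + a'bc'd'e + a'bcef' + acde'f' + acdef + ab'c'def' + ab'ce'f' + ab'cd'e + ab'cdf  |cover|=13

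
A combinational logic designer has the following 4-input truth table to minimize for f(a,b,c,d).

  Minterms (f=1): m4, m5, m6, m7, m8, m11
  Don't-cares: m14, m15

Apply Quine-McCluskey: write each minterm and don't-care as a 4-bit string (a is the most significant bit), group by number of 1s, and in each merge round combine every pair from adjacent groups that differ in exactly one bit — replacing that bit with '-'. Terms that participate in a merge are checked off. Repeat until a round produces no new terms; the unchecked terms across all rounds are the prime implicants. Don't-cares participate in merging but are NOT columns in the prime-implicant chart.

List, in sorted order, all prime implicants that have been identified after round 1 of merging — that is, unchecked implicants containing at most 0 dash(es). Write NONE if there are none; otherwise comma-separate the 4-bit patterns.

Round 0: 0100✓ 0101✓ 0110✓ 0111✓ 1000 1011✓ 1110✓ 1111✓
Round 1: -110✓ -111✓ 01-0✓ 01-1✓ 010-✓ 011-✓ 1-11 111-✓
Round 2: -11- 01--
PIs = {-11-, 01--, 1-11, 1000}

1000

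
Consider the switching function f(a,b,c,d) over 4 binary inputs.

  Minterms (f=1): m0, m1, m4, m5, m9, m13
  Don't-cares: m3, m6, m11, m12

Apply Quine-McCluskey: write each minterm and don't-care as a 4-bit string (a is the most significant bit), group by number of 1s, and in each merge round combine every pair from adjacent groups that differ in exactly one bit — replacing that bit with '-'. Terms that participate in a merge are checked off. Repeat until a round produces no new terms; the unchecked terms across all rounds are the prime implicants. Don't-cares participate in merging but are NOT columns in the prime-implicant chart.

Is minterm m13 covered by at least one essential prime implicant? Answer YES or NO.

NO

Round 0: 0000✓ 0001✓ 0011✓ 0100✓ 0101✓ 0110✓ 1001✓ 1011✓ 1100✓ 1101✓
Round 1: -001✓ -011✓ -100✓ -101✓ 0-00✓ 0-01✓ 00-1✓ 000-✓ 01-0 010-✓ 1-01✓ 10-1✓ 110-✓
Round 2: --01 -0-1 -10- 0-0-
PIs = {--01, -0-1, -10-, 0-0-, 01-0}
Coverage chart:
  m0: 0-0- ←essential
  m1: --01,-0-1,0-0-
  m4: -10-,0-0-,01-0
  m5: --01,-10-,0-0-
  m9: --01,-0-1
  m13: --01,-10-
Essential: 0-0-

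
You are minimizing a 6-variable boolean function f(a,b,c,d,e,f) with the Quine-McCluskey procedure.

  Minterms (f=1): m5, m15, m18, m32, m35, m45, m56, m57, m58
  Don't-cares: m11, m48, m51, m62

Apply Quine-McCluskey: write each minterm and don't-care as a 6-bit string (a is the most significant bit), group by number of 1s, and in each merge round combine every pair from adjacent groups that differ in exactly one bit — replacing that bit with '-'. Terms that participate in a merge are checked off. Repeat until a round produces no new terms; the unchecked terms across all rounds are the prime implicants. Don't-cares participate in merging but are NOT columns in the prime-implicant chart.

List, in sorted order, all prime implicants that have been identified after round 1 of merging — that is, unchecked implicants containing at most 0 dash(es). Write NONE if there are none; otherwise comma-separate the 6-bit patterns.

size-2^0 implicants → 000101  001011(✓)  001111(✓)  010010  100000(✓)  100011(✓)  101101  110000(✓)  110011(✓)  111000(✓)  111001(✓)  111010(✓)  111110(✓)
size-2^1 implicants → 001-11  1-0000  1-0011  11-000  111-10  1110-0  11100-
Unchecked terms (primes): 000101, 001-11, 010010, 1-0000, 1-0011, 101101, 11-000, 111-10, 1110-0, 11100-

000101, 010010, 101101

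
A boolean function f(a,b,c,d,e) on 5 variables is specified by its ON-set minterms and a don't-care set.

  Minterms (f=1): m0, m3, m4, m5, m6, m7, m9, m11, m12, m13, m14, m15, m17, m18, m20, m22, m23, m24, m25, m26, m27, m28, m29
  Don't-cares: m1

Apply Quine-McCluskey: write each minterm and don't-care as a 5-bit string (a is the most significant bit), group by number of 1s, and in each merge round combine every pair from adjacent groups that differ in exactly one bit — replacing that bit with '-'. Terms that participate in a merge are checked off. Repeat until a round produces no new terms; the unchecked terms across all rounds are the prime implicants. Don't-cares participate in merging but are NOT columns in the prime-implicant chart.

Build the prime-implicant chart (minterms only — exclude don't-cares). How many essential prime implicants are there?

5

size-2^0 implicants → 00000(✓)  00001(✓)  00011(✓)  00100(✓)  00101(✓)  00110(✓)  00111(✓)  01001(✓)  01011(✓)  01100(✓)  01101(✓)  01110(✓)  01111(✓)  10001(✓)  10010(✓)  10100(✓)  10110(✓)  10111(✓)  11000(✓)  11001(✓)  11010(✓)  11011(✓)  11100(✓)  11101(✓)
size-2^1 implicants → -0001(✓)  -0100(✓)  -0110(✓)  -0111(✓)  -1001(✓)  -1011(✓)  -1100(✓)  -1101(✓)  0-001(✓)  0-011(✓)  0-100(✓)  0-101(✓)  0-110(✓)  0-111(✓)  00-00(✓)  00-01(✓)  00-11(✓)  000-1(✓)  0000-(✓)  001-0(✓)  001-1(✓)  0010-(✓)  0011-(✓)  01-01(✓)  01-11(✓)  010-1(✓)  011-0(✓)  011-1(✓)  0110-(✓)  0111-(✓)  1-001(✓)  1-010  1-100(✓)  10-10  101-0(✓)  1011-(✓)  11-00(✓)  11-01(✓)  110-0(✓)  110-1(✓)  1100-(✓)  1101-(✓)  1110-(✓)
size-2^2 implicants → --001  --100  -01-0  -011-  -1-01  -10-1  -110-  0--01(✓)  0--11(✓)  0-0-1(✓)  0-1-0(✓)  0-1-1(✓)  0-10-(✓)  0-11-(✓)  00--1(✓)  00-0-  001--(✓)  01--1(✓)  011--(✓)  11-0-  110--
size-2^3 implicants → 0---1  0-1--
Unchecked terms (primes): --001, --100, -01-0, -011-, -1-01, -10-1, -110-, 0---1, 0-1--, 00-0-, 1-010, 10-10, 11-0-, 110--
Minterm coverage:
  m0 ⊆ 00-0- [E]
  m3 ⊆ 0---1 [E]
  m4 ⊆ --100,-01-0,0-1--,00-0-
  m5 ⊆ 0---1,0-1--,00-0-
  m6 ⊆ -01-0,-011-,0-1--
  m7 ⊆ -011-,0---1,0-1--
  m9 ⊆ --001,-1-01,-10-1,0---1
  m11 ⊆ -10-1,0---1
  m12 ⊆ --100,-110-,0-1--
  m13 ⊆ -1-01,-110-,0---1,0-1--
  m14 ⊆ 0-1-- [E]
  m15 ⊆ 0---1,0-1--
  m17 ⊆ --001 [E]
  m18 ⊆ 1-010,10-10
  m20 ⊆ --100,-01-0
  m22 ⊆ -01-0,-011-,10-10
  m23 ⊆ -011- [E]
  m24 ⊆ 11-0-,110--
  m25 ⊆ --001,-1-01,-10-1,11-0-,110--
  m26 ⊆ 1-010,110--
  m27 ⊆ -10-1,110--
  m28 ⊆ --100,-110-,11-0-
  m29 ⊆ -1-01,-110-,11-0-
E = {--001, -011-, 0---1, 0-1--, 00-0-}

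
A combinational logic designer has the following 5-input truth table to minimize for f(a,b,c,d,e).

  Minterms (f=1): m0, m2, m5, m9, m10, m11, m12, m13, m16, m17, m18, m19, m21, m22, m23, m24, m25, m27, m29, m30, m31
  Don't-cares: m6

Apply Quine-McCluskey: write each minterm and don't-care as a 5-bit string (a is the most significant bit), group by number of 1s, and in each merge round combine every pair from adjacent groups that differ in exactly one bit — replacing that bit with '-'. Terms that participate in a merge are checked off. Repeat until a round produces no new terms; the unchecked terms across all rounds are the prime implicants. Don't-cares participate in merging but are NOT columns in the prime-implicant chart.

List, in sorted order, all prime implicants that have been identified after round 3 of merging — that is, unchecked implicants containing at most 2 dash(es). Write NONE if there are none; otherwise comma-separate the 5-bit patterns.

Round 0: 00000✓ 00010✓ 00101✓ 00110✓ 01001✓ 01010✓ 01011✓ 01100✓ 01101✓ 10000✓ 10001✓ 10010✓ 10011✓ 10101✓ 10110✓ 10111✓ 11000✓ 11001✓ 11011✓ 11101✓ 11110✓ 11111✓
Round 1: -0000✓ -0010✓ -0101✓ -0110✓ -1001✓ -1011✓ -1101✓ 0-010 0-101✓ 00-10✓ 000-0✓ 01-01✓ 010-1✓ 0101- 0110- 1-000✓ 1-001✓ 1-011✓ 1-101✓ 1-110✓ 1-111✓ 10-01✓ 10-10✓ 10-11✓ 100-0✓ 100-1✓ 1000-✓ 1001-✓ 101-1✓ 1011-✓ 11-01✓ 11-11✓ 110-1✓ 1100-✓ 111-1✓ 1111-✓
Round 2: --101 -0-10 -00-0 -1-01 -10-1 1--01✓ 1--11✓ 1-0-1✓ 1-00- 1-1-1✓ 1-11- 10--1✓ 10-1- 100-- 11--1✓
Round 3: 1---1
PIs = {--101, -0-10, -00-0, -1-01, -10-1, 0-010, 0101-, 0110-, 1---1, 1-00-, 1-11-, 10-1-, 100--}

--101, -0-10, -00-0, -1-01, -10-1, 0-010, 0101-, 0110-, 1-00-, 1-11-, 10-1-, 100--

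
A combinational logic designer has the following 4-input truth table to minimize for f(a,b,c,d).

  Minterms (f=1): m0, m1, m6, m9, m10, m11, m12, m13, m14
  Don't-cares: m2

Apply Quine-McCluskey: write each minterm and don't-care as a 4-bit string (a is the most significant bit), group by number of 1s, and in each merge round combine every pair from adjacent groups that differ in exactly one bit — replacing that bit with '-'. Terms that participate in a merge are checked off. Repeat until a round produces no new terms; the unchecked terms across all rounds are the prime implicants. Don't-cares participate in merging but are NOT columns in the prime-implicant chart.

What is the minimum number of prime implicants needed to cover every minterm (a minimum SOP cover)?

size-2^0 implicants → 0000(✓)  0001(✓)  0010(✓)  0110(✓)  1001(✓)  1010(✓)  1011(✓)  1100(✓)  1101(✓)  1110(✓)
size-2^1 implicants → -001  -010(✓)  -110(✓)  0-10(✓)  00-0  000-  1-01  1-10(✓)  10-1  101-  11-0  110-
size-2^2 implicants → --10
Unchecked terms (primes): --10, -001, 00-0, 000-, 1-01, 10-1, 101-, 11-0, 110-
Minterm coverage:
  m0 ⊆ 00-0,000-
  m1 ⊆ -001,000-
  m6 ⊆ --10 [E]
  m9 ⊆ -001,1-01,10-1
  m10 ⊆ --10,101-
  m11 ⊆ 10-1,101-
  m12 ⊆ 11-0,110-
  m13 ⊆ 1-01,110-
  m14 ⊆ --10,11-0
E = {--10}
Petrick residual → 000-, 10-1, 110-
Cover = cd' + a'b'c' + ab'd + abc'  |cover|=4

4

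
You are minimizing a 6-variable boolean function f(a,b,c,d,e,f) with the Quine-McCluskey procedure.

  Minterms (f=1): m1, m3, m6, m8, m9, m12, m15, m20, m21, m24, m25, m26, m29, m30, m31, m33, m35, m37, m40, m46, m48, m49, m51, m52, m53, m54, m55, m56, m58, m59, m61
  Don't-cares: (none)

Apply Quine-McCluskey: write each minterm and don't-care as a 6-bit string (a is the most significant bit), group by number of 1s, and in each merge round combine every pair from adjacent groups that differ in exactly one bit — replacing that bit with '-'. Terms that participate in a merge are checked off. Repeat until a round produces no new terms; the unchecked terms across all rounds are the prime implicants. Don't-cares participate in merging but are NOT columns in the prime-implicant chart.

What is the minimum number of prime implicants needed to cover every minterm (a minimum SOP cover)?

[col 0] 000001*, 000011*, 000110, 001000*, 001001*, 001100*, 001111*, 010100*, 010101*, 011000*, 011001*, 011010*, 011101*, 011110*, 011111*, 100001*, 100011*, 100101*, 101000*, 101110, 110000*, 110001*, 110011*, 110100*, 110101*, 110110*, 110111*, 111000*, 111010*, 111011*, 111101*
[col 1] -00001*, -00011*, -01000*, -10100*, -10101*, -11000*, -11010*, -11101*, 0-1000*, 0-1001*, 0-1111, 00-001, 0000-1*, 001-00, 00100-*, 01-101*, 01010-*, 011-01, 011-10, 0110-0*, 01100-*, 0111-1, 01111-, 1-0001*, 1-0011*, 1-0101*, 1-1000*, 100-01*, 1000-1*, 11-000, 11-011, 11-101*, 110-00*, 110-01*, 110-11*, 1100-1*, 11000-*, 1101-0*, 1101-1*, 11010-*, 11011-*, 1110-0*, 11101-
[col 2] --1000, -000-1, -1-101, -1010-, -110-0, 0-100-, 1-0-01, 1-00-1, 110--1, 110-0-, 1101--
Prime implicants: --1000, -000-1, -1-101, -1010-, -110-0, 0-100-, 0-1111, 00-001, 000110, 001-00, 011-01, 011-10, 0111-1, 01111-, 1-0-01, 1-00-1, 101110, 11-000, 11-011, 110--1, 110-0-, 1101--, 11101-
PI chart (minterm → PIs covering it):
  1 | -000-1,00-001
  3 | -000-1  (sole → essential)
  6 | 000110  (sole → essential)
  8 | --1000,0-100-,001-00
  9 | 0-100-,00-001
  12 | 001-00  (sole → essential)
  15 | 0-1111  (sole → essential)
  20 | -1010-  (sole → essential)
  21 | -1-101,-1010-
  24 | --1000,-110-0,0-100-
  25 | 0-100-,011-01
  26 | -110-0,011-10
  29 | -1-101,011-01,0111-1
  30 | 011-10,01111-
  31 | 0-1111,0111-1,01111-
  33 | -000-1,1-0-01,1-00-1
  35 | -000-1,1-00-1
  37 | 1-0-01  (sole → essential)
  40 | --1000  (sole → essential)
  46 | 101110  (sole → essential)
  48 | 11-000,110-0-
  49 | 1-0-01,1-00-1,110--1,110-0-
  51 | 1-00-1,11-011,110--1
  52 | -1010-,110-0-,1101--
  53 | -1-101,-1010-,1-0-01,110--1,110-0-,1101--
  54 | 1101--  (sole → essential)
  55 | 110--1,1101--
  56 | --1000,-110-0,11-000
  58 | -110-0,11101-
  59 | 11-011,11101-
  61 | -1-101  (sole → essential)
Essential prime implicants: --1000, -000-1, -1-101, -1010-, 0-1111, 000110, 001-00, 1-0-01, 101110, 1101--
Petrick residual → -110-0, 0-100-, 011-10, 11-000, 11-011
Minimum SOP uses 15 PIs: cd'e'f' + b'c'd'f + bde'f + bc'de' + bcd'f' + a'cd'e' + a'cdef + a'b'c'def' + a'b'ce'f' + a'bcef' + ac'e'f + ab'cdef' + abd'e'f' + abd'ef + abc'd

15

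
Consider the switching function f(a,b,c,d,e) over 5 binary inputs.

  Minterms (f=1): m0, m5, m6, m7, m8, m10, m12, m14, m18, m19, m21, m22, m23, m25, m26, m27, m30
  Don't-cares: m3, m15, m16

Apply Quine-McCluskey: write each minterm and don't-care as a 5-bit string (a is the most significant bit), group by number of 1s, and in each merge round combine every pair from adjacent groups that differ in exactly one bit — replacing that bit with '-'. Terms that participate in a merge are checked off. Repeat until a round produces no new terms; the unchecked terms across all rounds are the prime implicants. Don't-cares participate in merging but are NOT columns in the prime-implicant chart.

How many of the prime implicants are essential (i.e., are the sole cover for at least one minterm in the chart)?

[col 0] 00000*, 00011*, 00101*, 00110*, 00111*, 01000*, 01010*, 01100*, 01110*, 01111*, 10000*, 10010*, 10011*, 10101*, 10110*, 10111*, 11001*, 11010*, 11011*, 11110*
[col 1] -0000, -0011*, -0101*, -0110*, -0111*, -1010*, -1110*, 0-000, 0-110*, 0-111*, 00-11*, 001-1*, 0011-*, 01-00*, 01-10*, 010-0*, 011-0*, 0111-*, 1-010*, 1-011*, 1-110*, 10-10*, 10-11*, 100-0, 1001-*, 101-1*, 1011-*, 11-10*, 110-1, 1101-*
[col 2] --110, -0-11, -01-1, -011-, -1-10, 0-11-, 01--0, 1--10, 1-01-, 10-1-
Prime implicants: --110, -0-11, -0000, -01-1, -011-, -1-10, 0-000, 0-11-, 01--0, 1--10, 1-01-, 10-1-, 100-0, 110-1
PI chart (minterm → PIs covering it):
  0 | -0000,0-000
  5 | -01-1  (sole → essential)
  6 | --110,-011-,0-11-
  7 | -0-11,-01-1,-011-,0-11-
  8 | 0-000,01--0
  10 | -1-10,01--0
  12 | 01--0  (sole → essential)
  14 | --110,-1-10,0-11-,01--0
  18 | 1--10,1-01-,10-1-,100-0
  19 | -0-11,1-01-,10-1-
  21 | -01-1  (sole → essential)
  22 | --110,-011-,1--10,10-1-
  23 | -0-11,-01-1,-011-,10-1-
  25 | 110-1  (sole → essential)
  26 | -1-10,1--10,1-01-
  27 | 1-01-,110-1
  30 | --110,-1-10,1--10
Essential prime implicants: -01-1, 01--0, 110-1

3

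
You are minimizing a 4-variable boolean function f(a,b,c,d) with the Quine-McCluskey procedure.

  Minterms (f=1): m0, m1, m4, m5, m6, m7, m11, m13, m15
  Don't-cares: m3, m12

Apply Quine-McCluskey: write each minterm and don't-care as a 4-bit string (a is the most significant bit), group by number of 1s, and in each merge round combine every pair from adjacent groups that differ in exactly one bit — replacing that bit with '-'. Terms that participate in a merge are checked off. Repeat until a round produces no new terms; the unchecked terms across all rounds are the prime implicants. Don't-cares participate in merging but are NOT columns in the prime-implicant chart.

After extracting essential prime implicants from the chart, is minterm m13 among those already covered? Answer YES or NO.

NO

Round 0: 0000✓ 0001✓ 0011✓ 0100✓ 0101✓ 0110✓ 0111✓ 1011✓ 1100✓ 1101✓ 1111✓
Round 1: -011✓ -100✓ -101✓ -111✓ 0-00✓ 0-01✓ 0-11✓ 00-1✓ 000-✓ 01-0✓ 01-1✓ 010-✓ 011-✓ 1-11✓ 11-1✓ 110-✓
Round 2: --11 -1-1 -10- 0--1 0-0- 01--
PIs = {--11, -1-1, -10-, 0--1, 0-0-, 01--}
Coverage chart:
  m0: 0-0- ←essential
  m1: 0--1,0-0-
  m4: -10-,0-0-,01--
  m5: -1-1,-10-,0--1,0-0-,01--
  m6: 01-- ←essential
  m7: --11,-1-1,0--1,01--
  m11: --11 ←essential
  m13: -1-1,-10-
  m15: --11,-1-1
Essential: --11, 0-0-, 01--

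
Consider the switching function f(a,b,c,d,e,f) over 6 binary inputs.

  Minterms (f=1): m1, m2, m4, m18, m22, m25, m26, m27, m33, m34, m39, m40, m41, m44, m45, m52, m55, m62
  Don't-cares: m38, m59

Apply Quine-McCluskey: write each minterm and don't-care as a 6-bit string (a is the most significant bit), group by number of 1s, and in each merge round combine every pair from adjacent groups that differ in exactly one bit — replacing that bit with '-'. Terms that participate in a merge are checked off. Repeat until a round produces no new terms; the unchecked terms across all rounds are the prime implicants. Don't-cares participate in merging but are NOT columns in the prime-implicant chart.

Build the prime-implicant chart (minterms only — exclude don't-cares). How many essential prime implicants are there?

Round 0: 000001✓ 000010✓ 000100 010010✓ 010110✓ 011001✓ 011010✓ 011011✓ 100001✓ 100010✓ 100110✓ 100111✓ 101000✓ 101001✓ 101100✓ 101101✓ 110100 110111✓ 111011✓ 111110
Round 1: -00001 -00010 -11011 0-0010 01-010 010-10 0110-1 01101- 1-0111 10-001 100-10 10011- 101-00✓ 101-01✓ 10100-✓ 10110-✓
Round 2: 101-0-
PIs = {-00001, -00010, -11011, 0-0010, 000100, 01-010, 010-10, 0110-1, 01101-, 1-0111, 10-001, 100-10, 10011-, 101-0-, 110100, 111110}
Coverage chart:
  m1: -00001 ←essential
  m2: -00010,0-0010
  m4: 000100 ←essential
  m18: 0-0010,01-010,010-10
  m22: 010-10 ←essential
  m25: 0110-1 ←essential
  m26: 01-010,01101-
  m27: -11011,0110-1,01101-
  m33: -00001,10-001
  m34: -00010,100-10
  m39: 1-0111,10011-
  m40: 101-0- ←essential
  m41: 10-001,101-0-
  m44: 101-0- ←essential
  m45: 101-0- ←essential
  m52: 110100 ←essential
  m55: 1-0111 ←essential
  m62: 111110 ←essential
Essential: -00001, 000100, 010-10, 0110-1, 1-0111, 101-0-, 110100, 111110

8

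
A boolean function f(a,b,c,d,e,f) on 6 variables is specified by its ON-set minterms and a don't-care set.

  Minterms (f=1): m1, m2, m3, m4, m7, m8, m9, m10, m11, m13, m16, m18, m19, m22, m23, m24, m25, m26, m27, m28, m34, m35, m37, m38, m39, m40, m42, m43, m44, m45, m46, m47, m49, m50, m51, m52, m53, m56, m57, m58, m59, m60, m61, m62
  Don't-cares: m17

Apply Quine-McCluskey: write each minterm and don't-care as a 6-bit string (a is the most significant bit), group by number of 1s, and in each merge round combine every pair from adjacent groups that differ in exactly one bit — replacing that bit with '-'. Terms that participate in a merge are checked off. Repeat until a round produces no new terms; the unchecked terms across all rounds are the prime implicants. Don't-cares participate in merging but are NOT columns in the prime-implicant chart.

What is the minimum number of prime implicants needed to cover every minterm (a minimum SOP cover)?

14

size-2^0 implicants → 000001(✓)  000010(✓)  000011(✓)  000100  000111(✓)  001000(✓)  001001(✓)  001010(✓)  001011(✓)  001101(✓)  010000(✓)  010001(✓)  010010(✓)  010011(✓)  010110(✓)  010111(✓)  011000(✓)  011001(✓)  011010(✓)  011011(✓)  011100(✓)  100010(✓)  100011(✓)  100101(✓)  100110(✓)  100111(✓)  101000(✓)  101010(✓)  101011(✓)  101100(✓)  101101(✓)  101110(✓)  101111(✓)  110001(✓)  110010(✓)  110011(✓)  110100(✓)  110101(✓)  111000(✓)  111001(✓)  111010(✓)  111011(✓)  111100(✓)  111101(✓)  111110(✓)
size-2^1 implicants → -00010(✓)  -00011(✓)  -00111(✓)  -01000(✓)  -01010(✓)  -01011(✓)  -01101  -10001(✓)  -10010(✓)  -10011(✓)  -11000(✓)  -11001(✓)  -11010(✓)  -11011(✓)  -11100(✓)  0-0001(✓)  0-0010(✓)  0-0011(✓)  0-0111(✓)  0-1000(✓)  0-1001(✓)  0-1010(✓)  0-1011(✓)  00-001(✓)  00-010(✓)  00-011(✓)  000-11(✓)  0000-1(✓)  00001-(✓)  001-01  0010-0(✓)  0010-1(✓)  00100-(✓)  00101-(✓)  01-000(✓)  01-001(✓)  01-010(✓)  01-011(✓)  010-10(✓)  010-11(✓)  0100-0(✓)  0100-1(✓)  01000-(✓)  01001-(✓)  01011-(✓)  011-00(✓)  0110-0(✓)  0110-1(✓)  01100-(✓)  01101-(✓)  1-0010(✓)  1-0011(✓)  1-0101(✓)  1-1000(✓)  1-1010(✓)  1-1011(✓)  1-1100(✓)  1-1101(✓)  1-1110(✓)  10-010(✓)  10-011(✓)  10-101(✓)  10-110(✓)  10-111(✓)  100-10(✓)  100-11(✓)  10001-(✓)  1001-1(✓)  10011-(✓)  101-00(✓)  101-10(✓)  101-11(✓)  1010-0(✓)  10101-(✓)  1011-0(✓)  1011-1(✓)  10110-(✓)  10111-(✓)  11-001(✓)  11-010(✓)  11-011(✓)  11-100(✓)  11-101(✓)  110-01(✓)  1100-1(✓)  11001-(✓)  11010-(✓)  111-00(✓)  111-01(✓)  111-10(✓)  1110-0(✓)  1110-1(✓)  11100-(✓)  11101-(✓)  1111-0(✓)  11110-(✓)
size-2^2 implicants → --0010(✓)  --0011(✓)  --1000(✓)  --1010(✓)  --1011(✓)  -0-010(✓)  -0-011(✓)  -00-11  -0001-(✓)  -010-0(✓)  -0101-(✓)  -1-001(✓)  -1-010(✓)  -1-011(✓)  -100-1(✓)  -1001-(✓)  -11-00  -110-0(✓)  -110-1(✓)  -1100-(✓)  -1101-(✓)  0--001(✓)  0--010(✓)  0--011(✓)  0-0-11  0-00-1(✓)  0-001-(✓)  0-10-0(✓)  0-10-1(✓)  0-100-(✓)  0-101-(✓)  00-0-1(✓)  00-01-(✓)  0010--(✓)  01-0-0(✓)  01-0-1(✓)  01-00-(✓)  01-01-(✓)  010-1-  0100--(✓)  0110--(✓)  1--010(✓)  1--011(✓)  1--101  1-001-(✓)  1-1-00(✓)  1-1-10(✓)  1-10-0(✓)  1-101-(✓)  1-11-0(✓)  1-110-  10--10(✓)  10--11(✓)  10-01-(✓)  10-1-1  10-11-(✓)  100-1-(✓)  101--0(✓)  101-1-(✓)  1011--  11--01  11-0-1(✓)  11-01-(✓)  11-10-  111--0(✓)  111-0-  1110--(✓)
size-2^3 implicants → ---010(✓)  ---011(✓)  --001-(✓)  --10-0  --101-(✓)  -0-01-(✓)  -1-0-1  -1-01-(✓)  -110--  0--0-1  0--01-(✓)  0-10--  01-0--  1--01-(✓)  1-1--0  10--1-
size-2^4 implicants → ---01-
Unchecked terms (primes): ---01-, --10-0, -00-11, -01101, -1-0-1, -11-00, -110--, 0--0-1, 0-0-11, 0-10--, 000100, 001-01, 01-0--, 010-1-, 1--101, 1-1--0, 1-110-, 10--1-, 10-1-1, 1011--, 11--01, 11-10-, 111-0-
Minterm coverage:
  m1 ⊆ 0--0-1 [E]
  m2 ⊆ ---01- [E]
  m3 ⊆ ---01-,-00-11,0--0-1,0-0-11
  m4 ⊆ 000100 [E]
  m7 ⊆ -00-11,0-0-11
  m8 ⊆ --10-0,0-10--
  m9 ⊆ 0--0-1,0-10--,001-01
  m10 ⊆ ---01-,--10-0,0-10--
  m11 ⊆ ---01-,0--0-1,0-10--
  m13 ⊆ -01101,001-01
  m16 ⊆ 01-0-- [E]
  m18 ⊆ ---01-,01-0--,010-1-
  m19 ⊆ ---01-,-1-0-1,0--0-1,0-0-11,01-0--,010-1-
  m22 ⊆ 010-1- [E]
  m23 ⊆ 0-0-11,010-1-
  m24 ⊆ --10-0,-11-00,-110--,0-10--,01-0--
  m25 ⊆ -1-0-1,-110--,0--0-1,0-10--,01-0--
  m26 ⊆ ---01-,--10-0,-110--,0-10--,01-0--
  m27 ⊆ ---01-,-1-0-1,-110--,0--0-1,0-10--,01-0--
  m28 ⊆ -11-00 [E]
  m34 ⊆ ---01-,10--1-
  m35 ⊆ ---01-,-00-11,10--1-
  m37 ⊆ 1--101,10-1-1
  m38 ⊆ 10--1- [E]
  m39 ⊆ -00-11,10--1-,10-1-1
  m40 ⊆ --10-0,1-1--0
  m42 ⊆ ---01-,--10-0,1-1--0,10--1-
  m43 ⊆ ---01-,10--1-
  m44 ⊆ 1-1--0,1-110-,1011--
  m45 ⊆ -01101,1--101,1-110-,10-1-1,1011--
  m46 ⊆ 1-1--0,10--1-,1011--
  m47 ⊆ 10--1-,10-1-1,1011--
  m49 ⊆ -1-0-1,11--01
  m50 ⊆ ---01- [E]
  m51 ⊆ ---01-,-1-0-1
  m52 ⊆ 11-10- [E]
  m53 ⊆ 1--101,11--01,11-10-
  m56 ⊆ --10-0,-11-00,-110--,1-1--0,111-0-
  m57 ⊆ -1-0-1,-110--,11--01,111-0-
  m58 ⊆ ---01-,--10-0,-110--,1-1--0
  m59 ⊆ ---01-,-1-0-1,-110--
  m60 ⊆ -11-00,1-1--0,1-110-,11-10-,111-0-
  m61 ⊆ 1--101,1-110-,11--01,11-10-,111-0-
  m62 ⊆ 1-1--0 [E]
E = {---01-, -11-00, 0--0-1, 000100, 01-0--, 010-1-, 1-1--0, 10--1-, 11-10-}
Petrick residual → --10-0, -00-11, -01101, -1-0-1, 1--101
Cover = d'e + cd'f' + b'c'ef + b'cde'f + bd'f + bce'f' + a'd'f + a'b'c'de'f' + a'bd' + a'bc'e + ade'f + acf' + ab'e + abde'  |cover|=14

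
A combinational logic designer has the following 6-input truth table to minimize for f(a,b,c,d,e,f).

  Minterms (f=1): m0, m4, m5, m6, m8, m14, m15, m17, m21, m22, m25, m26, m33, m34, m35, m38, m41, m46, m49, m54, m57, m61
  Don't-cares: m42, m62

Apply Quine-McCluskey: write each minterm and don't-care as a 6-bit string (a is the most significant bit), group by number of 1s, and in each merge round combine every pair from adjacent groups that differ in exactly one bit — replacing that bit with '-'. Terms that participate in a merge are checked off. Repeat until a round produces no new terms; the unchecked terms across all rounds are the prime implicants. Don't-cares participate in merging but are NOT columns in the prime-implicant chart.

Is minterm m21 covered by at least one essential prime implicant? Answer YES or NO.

Round 0: 000000✓ 000100✓ 000101✓ 000110✓ 001000✓ 001110✓ 001111✓ 010001✓ 010101✓ 010110✓ 011001✓ 011010 100001✓ 100010✓ 100011✓ 100110✓ 101001✓ 101010✓ 101110✓ 110001✓ 110110✓ 111001✓ 111101✓ 111110✓
Round 1: -00110✓ -01110✓ -10001✓ -10110✓ -11001✓ 0-0101 0-0110✓ 00-000 00-110✓ 000-00 0001-0 00010- 00111- 01-001✓ 010-01 1-0001✓ 1-0110✓ 1-1001✓ 1-1110✓ 10-001✓ 10-010✓ 10-110✓ 100-10✓ 1000-1 10001- 101-10✓ 11-001✓ 11-110✓ 111-01
Round 2: --0110 -0-110 -1-001 1--001 1--110 10--10
PIs = {--0110, -0-110, -1-001, 0-0101, 00-000, 000-00, 0001-0, 00010-, 00111-, 010-01, 011010, 1--001, 1--110, 10--10, 1000-1, 10001-, 111-01}
Coverage chart:
  m0: 00-000,000-00
  m4: 000-00,0001-0,00010-
  m5: 0-0101,00010-
  m6: --0110,-0-110,0001-0
  m8: 00-000 ←essential
  m14: -0-110,00111-
  m15: 00111- ←essential
  m17: -1-001,010-01
  m21: 0-0101,010-01
  m22: --0110 ←essential
  m25: -1-001 ←essential
  m26: 011010 ←essential
  m33: 1--001,1000-1
  m34: 10--10,10001-
  m35: 1000-1,10001-
  m38: --0110,-0-110,1--110,10--10
  m41: 1--001 ←essential
  m46: -0-110,1--110,10--10
  m49: -1-001,1--001
  m54: --0110,1--110
  m57: -1-001,1--001,111-01
  m61: 111-01 ←essential
Essential: --0110, -1-001, 00-000, 00111-, 011010, 1--001, 111-01

NO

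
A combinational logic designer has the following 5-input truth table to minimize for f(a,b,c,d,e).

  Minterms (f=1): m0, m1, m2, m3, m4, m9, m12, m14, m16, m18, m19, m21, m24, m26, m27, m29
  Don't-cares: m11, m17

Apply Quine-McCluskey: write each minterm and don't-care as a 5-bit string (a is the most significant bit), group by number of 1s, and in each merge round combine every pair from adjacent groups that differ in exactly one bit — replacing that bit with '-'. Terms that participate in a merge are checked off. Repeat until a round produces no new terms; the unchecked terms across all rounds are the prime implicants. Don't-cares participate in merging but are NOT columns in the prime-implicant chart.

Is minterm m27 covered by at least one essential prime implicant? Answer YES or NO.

NO

[col 0] 00000*, 00001*, 00010*, 00011*, 00100*, 01001*, 01011*, 01100*, 01110*, 10000*, 10001*, 10010*, 10011*, 10101*, 11000*, 11010*, 11011*, 11101*
[col 1] -0000*, -0001*, -0010*, -0011*, -1011*, 0-001*, 0-011*, 0-100, 00-00, 000-0*, 000-1*, 0000-*, 0001-*, 010-1*, 011-0, 1-000*, 1-010*, 1-011*, 1-101, 10-01, 100-0*, 100-1*, 1000-*, 1001-*, 110-0*, 1101-*
[col 2] --011, -00-0*, -00-1*, -000-*, -001-*, 0-0-1, 000--*, 1-0-0, 1-01-, 100--*
[col 3] -00--
Prime implicants: --011, -00--, 0-0-1, 0-100, 00-00, 011-0, 1-0-0, 1-01-, 1-101, 10-01
PI chart (minterm → PIs covering it):
  0 | -00--,00-00
  1 | -00--,0-0-1
  2 | -00--  (sole → essential)
  3 | --011,-00--,0-0-1
  4 | 0-100,00-00
  9 | 0-0-1  (sole → essential)
  12 | 0-100,011-0
  14 | 011-0  (sole → essential)
  16 | -00--,1-0-0
  18 | -00--,1-0-0,1-01-
  19 | --011,-00--,1-01-
  21 | 1-101,10-01
  24 | 1-0-0  (sole → essential)
  26 | 1-0-0,1-01-
  27 | --011,1-01-
  29 | 1-101  (sole → essential)
Essential prime implicants: -00--, 0-0-1, 011-0, 1-0-0, 1-101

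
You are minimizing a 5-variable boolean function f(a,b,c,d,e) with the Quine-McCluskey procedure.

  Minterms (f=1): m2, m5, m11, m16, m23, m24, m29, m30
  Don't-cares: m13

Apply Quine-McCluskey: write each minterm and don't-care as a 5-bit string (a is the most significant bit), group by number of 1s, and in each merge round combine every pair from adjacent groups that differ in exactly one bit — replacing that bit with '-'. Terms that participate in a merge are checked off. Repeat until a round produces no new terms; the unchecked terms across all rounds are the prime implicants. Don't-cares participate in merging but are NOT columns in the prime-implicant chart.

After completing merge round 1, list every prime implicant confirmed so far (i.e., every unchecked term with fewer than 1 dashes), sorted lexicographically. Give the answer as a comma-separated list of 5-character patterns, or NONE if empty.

size-2^0 implicants → 00010  00101(✓)  01011  01101(✓)  10000(✓)  10111  11000(✓)  11101(✓)  11110
size-2^1 implicants → -1101  0-101  1-000
Unchecked terms (primes): -1101, 0-101, 00010, 01011, 1-000, 10111, 11110

00010, 01011, 10111, 11110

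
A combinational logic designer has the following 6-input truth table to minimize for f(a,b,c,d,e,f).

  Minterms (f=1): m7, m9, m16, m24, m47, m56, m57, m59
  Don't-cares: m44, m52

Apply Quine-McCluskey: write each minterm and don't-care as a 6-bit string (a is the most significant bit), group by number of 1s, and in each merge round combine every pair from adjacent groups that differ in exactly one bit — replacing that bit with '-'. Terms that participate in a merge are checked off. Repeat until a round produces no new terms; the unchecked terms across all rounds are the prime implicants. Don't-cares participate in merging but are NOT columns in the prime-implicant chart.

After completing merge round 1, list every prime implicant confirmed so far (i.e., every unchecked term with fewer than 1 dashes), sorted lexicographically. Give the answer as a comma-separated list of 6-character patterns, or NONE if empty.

000111, 001001, 101100, 101111, 110100

size-2^0 implicants → 000111  001001  010000(✓)  011000(✓)  101100  101111  110100  111000(✓)  111001(✓)  111011(✓)
size-2^1 implicants → -11000  01-000  1110-1  11100-
Unchecked terms (primes): -11000, 000111, 001001, 01-000, 101100, 101111, 110100, 1110-1, 11100-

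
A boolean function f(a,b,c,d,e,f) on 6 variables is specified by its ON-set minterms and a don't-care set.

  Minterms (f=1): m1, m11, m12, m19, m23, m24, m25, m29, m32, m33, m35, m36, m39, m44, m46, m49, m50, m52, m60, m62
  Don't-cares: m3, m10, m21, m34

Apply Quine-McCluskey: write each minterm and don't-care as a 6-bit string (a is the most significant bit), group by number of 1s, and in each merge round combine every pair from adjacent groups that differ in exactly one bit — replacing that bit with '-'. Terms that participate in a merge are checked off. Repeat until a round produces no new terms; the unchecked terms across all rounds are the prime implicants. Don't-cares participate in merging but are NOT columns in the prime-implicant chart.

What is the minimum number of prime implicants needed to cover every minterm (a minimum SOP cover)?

12

size-2^0 implicants → 000001(✓)  000011(✓)  001010(✓)  001011(✓)  001100(✓)  010011(✓)  010101(✓)  010111(✓)  011000(✓)  011001(✓)  011101(✓)  100000(✓)  100001(✓)  100010(✓)  100011(✓)  100100(✓)  100111(✓)  101100(✓)  101110(✓)  110001(✓)  110010(✓)  110100(✓)  111100(✓)  111110(✓)
size-2^1 implicants → -00001(✓)  -00011(✓)  -01100  0-0011  00-011  0000-1(✓)  00101-  01-101  010-11  0101-1  011-01  01100-  1-0001  1-0010  1-0100(✓)  1-1100(✓)  1-1110(✓)  10-100(✓)  100-00  100-11  1000-0(✓)  1000-1(✓)  10000-(✓)  10001-(✓)  1011-0(✓)  11-100(✓)  1111-0(✓)
size-2^2 implicants → -000-1  1--100  1-11-0  1000--
Unchecked terms (primes): -000-1, -01100, 0-0011, 00-011, 00101-, 01-101, 010-11, 0101-1, 011-01, 01100-, 1--100, 1-0001, 1-0010, 1-11-0, 100-00, 100-11, 1000--
Minterm coverage:
  m1 ⊆ -000-1 [E]
  m11 ⊆ 00-011,00101-
  m12 ⊆ -01100 [E]
  m19 ⊆ 0-0011,010-11
  m23 ⊆ 010-11,0101-1
  m24 ⊆ 01100- [E]
  m25 ⊆ 011-01,01100-
  m29 ⊆ 01-101,011-01
  m32 ⊆ 100-00,1000--
  m33 ⊆ -000-1,1-0001,1000--
  m35 ⊆ -000-1,100-11,1000--
  m36 ⊆ 1--100,100-00
  m39 ⊆ 100-11 [E]
  m44 ⊆ -01100,1--100,1-11-0
  m46 ⊆ 1-11-0 [E]
  m49 ⊆ 1-0001 [E]
  m50 ⊆ 1-0010 [E]
  m52 ⊆ 1--100 [E]
  m60 ⊆ 1--100,1-11-0
  m62 ⊆ 1-11-0 [E]
E = {-000-1, -01100, 01100-, 1--100, 1-0001, 1-0010, 1-11-0, 100-11}
Petrick residual → 00-011, 01-101, 010-11, 100-00
Cover = b'c'd'f + b'cde'f' + a'b'd'ef + a'bde'f + a'bc'ef + a'bcd'e' + ade'f' + ac'd'e'f + ac'd'ef' + acdf' + ab'c'e'f' + ab'c'ef  |cover|=12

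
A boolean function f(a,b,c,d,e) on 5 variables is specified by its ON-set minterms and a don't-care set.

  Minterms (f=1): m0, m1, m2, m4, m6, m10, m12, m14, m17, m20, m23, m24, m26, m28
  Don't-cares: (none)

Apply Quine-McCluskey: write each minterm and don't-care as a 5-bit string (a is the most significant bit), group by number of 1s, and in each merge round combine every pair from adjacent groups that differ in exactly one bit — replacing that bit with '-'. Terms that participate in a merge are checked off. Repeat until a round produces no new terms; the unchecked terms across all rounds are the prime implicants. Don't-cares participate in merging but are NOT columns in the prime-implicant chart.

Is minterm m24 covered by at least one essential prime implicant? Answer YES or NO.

NO

size-2^0 implicants → 00000(✓)  00001(✓)  00010(✓)  00100(✓)  00110(✓)  01010(✓)  01100(✓)  01110(✓)  10001(✓)  10100(✓)  10111  11000(✓)  11010(✓)  11100(✓)
size-2^1 implicants → -0001  -0100(✓)  -1010  -1100(✓)  0-010(✓)  0-100(✓)  0-110(✓)  00-00(✓)  00-10(✓)  000-0(✓)  0000-  001-0(✓)  01-10(✓)  011-0(✓)  1-100(✓)  11-00  110-0
size-2^2 implicants → --100  0--10  0-1-0  00--0
Unchecked terms (primes): --100, -0001, -1010, 0--10, 0-1-0, 00--0, 0000-, 10111, 11-00, 110-0
Minterm coverage:
  m0 ⊆ 00--0,0000-
  m1 ⊆ -0001,0000-
  m2 ⊆ 0--10,00--0
  m4 ⊆ --100,0-1-0,00--0
  m6 ⊆ 0--10,0-1-0,00--0
  m10 ⊆ -1010,0--10
  m12 ⊆ --100,0-1-0
  m14 ⊆ 0--10,0-1-0
  m17 ⊆ -0001 [E]
  m20 ⊆ --100 [E]
  m23 ⊆ 10111 [E]
  m24 ⊆ 11-00,110-0
  m26 ⊆ -1010,110-0
  m28 ⊆ --100,11-00
E = {--100, -0001, 10111}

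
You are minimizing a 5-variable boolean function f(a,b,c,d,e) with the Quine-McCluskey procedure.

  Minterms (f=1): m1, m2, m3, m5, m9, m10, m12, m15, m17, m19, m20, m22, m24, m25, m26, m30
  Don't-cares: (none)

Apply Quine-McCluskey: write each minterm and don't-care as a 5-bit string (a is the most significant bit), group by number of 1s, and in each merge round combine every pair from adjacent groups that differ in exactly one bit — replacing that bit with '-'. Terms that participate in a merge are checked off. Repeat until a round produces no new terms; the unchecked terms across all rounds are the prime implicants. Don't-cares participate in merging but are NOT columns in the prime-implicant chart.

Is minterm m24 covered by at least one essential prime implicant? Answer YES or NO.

NO

size-2^0 implicants → 00001(✓)  00010(✓)  00011(✓)  00101(✓)  01001(✓)  01010(✓)  01100  01111  10001(✓)  10011(✓)  10100(✓)  10110(✓)  11000(✓)  11001(✓)  11010(✓)  11110(✓)
size-2^1 implicants → -0001(✓)  -0011(✓)  -1001(✓)  -1010  0-001(✓)  0-010  00-01  000-1(✓)  0001-  1-001(✓)  1-110  100-1(✓)  101-0  11-10  110-0  1100-
size-2^2 implicants → --001  -00-1
Unchecked terms (primes): --001, -00-1, -1010, 0-010, 00-01, 0001-, 01100, 01111, 1-110, 101-0, 11-10, 110-0, 1100-
Minterm coverage:
  m1 ⊆ --001,-00-1,00-01
  m2 ⊆ 0-010,0001-
  m3 ⊆ -00-1,0001-
  m5 ⊆ 00-01 [E]
  m9 ⊆ --001 [E]
  m10 ⊆ -1010,0-010
  m12 ⊆ 01100 [E]
  m15 ⊆ 01111 [E]
  m17 ⊆ --001,-00-1
  m19 ⊆ -00-1 [E]
  m20 ⊆ 101-0 [E]
  m22 ⊆ 1-110,101-0
  m24 ⊆ 110-0,1100-
  m25 ⊆ --001,1100-
  m26 ⊆ -1010,11-10,110-0
  m30 ⊆ 1-110,11-10
E = {--001, -00-1, 00-01, 01100, 01111, 101-0}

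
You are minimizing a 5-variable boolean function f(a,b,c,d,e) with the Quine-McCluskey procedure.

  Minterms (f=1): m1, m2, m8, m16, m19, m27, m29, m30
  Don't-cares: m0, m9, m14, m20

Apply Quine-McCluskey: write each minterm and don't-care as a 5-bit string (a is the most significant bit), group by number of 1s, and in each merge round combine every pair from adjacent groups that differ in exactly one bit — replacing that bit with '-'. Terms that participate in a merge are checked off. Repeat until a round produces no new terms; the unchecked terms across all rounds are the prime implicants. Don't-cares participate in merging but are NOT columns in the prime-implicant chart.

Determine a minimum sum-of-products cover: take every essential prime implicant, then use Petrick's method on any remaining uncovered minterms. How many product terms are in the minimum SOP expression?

6

[col 0] 00000*, 00001*, 00010*, 01000*, 01001*, 01110*, 10000*, 10011*, 10100*, 11011*, 11101, 11110*
[col 1] -0000, -1110, 0-000*, 0-001*, 000-0, 0000-*, 0100-*, 1-011, 10-00
[col 2] 0-00-
Prime implicants: -0000, -1110, 0-00-, 000-0, 1-011, 10-00, 11101
PI chart (minterm → PIs covering it):
  1 | 0-00-  (sole → essential)
  2 | 000-0  (sole → essential)
  8 | 0-00-  (sole → essential)
  16 | -0000,10-00
  19 | 1-011  (sole → essential)
  27 | 1-011  (sole → essential)
  29 | 11101  (sole → essential)
  30 | -1110  (sole → essential)
Essential prime implicants: -1110, 0-00-, 000-0, 1-011, 11101
Petrick residual → -0000
Minimum SOP uses 6 PIs: b'c'd'e' + bcde' + a'c'd' + a'b'c'e' + ac'de + abcd'e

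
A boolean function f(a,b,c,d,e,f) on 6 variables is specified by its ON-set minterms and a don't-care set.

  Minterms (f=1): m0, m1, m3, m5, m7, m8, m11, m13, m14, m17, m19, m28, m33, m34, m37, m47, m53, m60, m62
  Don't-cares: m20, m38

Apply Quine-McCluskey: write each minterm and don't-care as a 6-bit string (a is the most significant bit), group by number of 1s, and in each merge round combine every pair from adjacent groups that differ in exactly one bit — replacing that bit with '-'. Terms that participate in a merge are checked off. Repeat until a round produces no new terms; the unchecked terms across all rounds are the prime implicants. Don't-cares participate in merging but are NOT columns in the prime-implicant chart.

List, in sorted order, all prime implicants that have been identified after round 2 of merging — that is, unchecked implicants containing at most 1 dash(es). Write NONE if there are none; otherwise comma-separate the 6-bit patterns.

size-2^0 implicants → 000000(✓)  000001(✓)  000011(✓)  000101(✓)  000111(✓)  001000(✓)  001011(✓)  001101(✓)  001110  010001(✓)  010011(✓)  010100(✓)  011100(✓)  100001(✓)  100010(✓)  100101(✓)  100110(✓)  101111  110101(✓)  111100(✓)  111110(✓)
size-2^1 implicants → -00001(✓)  -00101(✓)  -11100  0-0001(✓)  0-0011(✓)  00-000  00-011  00-101  000-01(✓)  000-11(✓)  0000-1(✓)  00000-  0001-1(✓)  01-100  0100-1(✓)  1-0101  100-01(✓)  100-10  1111-0
size-2^2 implicants → -00-01  0-00-1  000--1
Unchecked terms (primes): -00-01, -11100, 0-00-1, 00-000, 00-011, 00-101, 000--1, 00000-, 001110, 01-100, 1-0101, 100-10, 101111, 1111-0

-11100, 00-000, 00-011, 00-101, 00000-, 001110, 01-100, 1-0101, 100-10, 101111, 1111-0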